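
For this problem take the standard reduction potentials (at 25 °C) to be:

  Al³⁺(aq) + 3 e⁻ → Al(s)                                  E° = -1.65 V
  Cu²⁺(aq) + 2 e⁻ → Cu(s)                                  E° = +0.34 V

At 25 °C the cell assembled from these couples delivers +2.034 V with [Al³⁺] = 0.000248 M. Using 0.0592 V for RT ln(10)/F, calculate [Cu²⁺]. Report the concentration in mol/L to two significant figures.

0.12 M

Cu²⁺/Cu is the cathode, Al³⁺/Al the anode: E°cell = +1.99 V, n = 6.
Overall reaction: 3 Cu²⁺(aq) + 2 Al(s) → 3 Cu(s) + 2 Al³⁺(aq); Q = [Al³⁺]^2/[Cu²⁺]^3.
From E = E° − (0.0592/n) log Q: log Q = (E° − E)·n/0.0592 = (+1.99 − (+2.034))·6/0.0592 = -4.4595.
So 3·log[Cu²⁺] = 2·log(0.000248) − log Q = -7.2111 − (-4.4595) = -2.7516; log[Cu²⁺] = -2.7516 / 3 = -0.9172; [Cu²⁺] = 10^(-0.9172) ≈ 0.12 M.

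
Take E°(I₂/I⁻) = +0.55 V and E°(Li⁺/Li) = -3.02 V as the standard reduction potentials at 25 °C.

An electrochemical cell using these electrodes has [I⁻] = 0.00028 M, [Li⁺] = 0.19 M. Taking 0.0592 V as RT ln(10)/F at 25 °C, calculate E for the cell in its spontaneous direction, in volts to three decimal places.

I₂/I⁻ is the cathode (higher E°), Li⁺/Li the anode: E°cell = +0.55 − (-3.02) = +3.57 V, n = 2.
Overall: I₂(s) + 2 Li(s) → 2 I⁻(aq) + 2 Li⁺(aq)
Q = [I⁻]^2·[Li⁺]^2; log Q = -8.548.
E = E° − (0.0592/n) log Q = +3.57 − (0.0592/2)(-8.548) = +3.823 V.

+3.823 V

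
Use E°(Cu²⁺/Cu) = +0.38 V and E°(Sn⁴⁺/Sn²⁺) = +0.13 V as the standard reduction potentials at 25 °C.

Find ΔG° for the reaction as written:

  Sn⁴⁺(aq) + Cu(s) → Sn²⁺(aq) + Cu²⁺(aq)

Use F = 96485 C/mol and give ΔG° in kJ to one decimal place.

+48.2 kJ

As written, Sn⁴⁺/Sn²⁺ is reduced (cathode) and Cu²⁺/Cu is oxidised (anode), so E°cell = (+0.13) − (+0.38) = -0.25 V.
Balancing electrons gives n = 2.
ΔG° = −nFE° = −(2)(96485)(-0.25) = 48,242 J = +48.2 kJ.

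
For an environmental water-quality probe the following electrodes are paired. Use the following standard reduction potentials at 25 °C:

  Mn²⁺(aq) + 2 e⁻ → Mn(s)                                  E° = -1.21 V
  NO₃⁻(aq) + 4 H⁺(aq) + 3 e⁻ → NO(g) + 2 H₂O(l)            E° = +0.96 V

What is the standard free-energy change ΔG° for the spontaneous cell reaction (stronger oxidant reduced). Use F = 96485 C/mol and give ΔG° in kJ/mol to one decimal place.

-1256.2 kJ/mol

NO₃⁻/NO (E° = +0.96 V) is the cathode; Mn²⁺/Mn (E° = -1.21 V) is the anode, so E°cell = +2.17 V.
Balancing electrons gives n = 6 (lcm of 3 and 2).
ΔG° = −nFE° = −(6)(96485)(+2.17) = -1,256,235 J = -1256.2 kJ/mol.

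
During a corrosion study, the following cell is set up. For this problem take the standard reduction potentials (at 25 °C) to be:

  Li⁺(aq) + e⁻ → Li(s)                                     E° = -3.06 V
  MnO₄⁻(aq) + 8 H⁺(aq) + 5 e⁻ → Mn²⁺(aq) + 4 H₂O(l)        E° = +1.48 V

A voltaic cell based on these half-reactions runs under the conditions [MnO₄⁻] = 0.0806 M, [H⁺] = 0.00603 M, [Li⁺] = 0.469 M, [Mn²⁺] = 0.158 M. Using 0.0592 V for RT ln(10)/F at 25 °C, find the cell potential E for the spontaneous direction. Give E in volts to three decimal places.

MnO₄⁻/Mn²⁺ is the cathode (higher E°), Li⁺/Li the anode: E°cell = +1.48 − (-3.06) = +4.54 V, n = 5.
Overall: MnO₄⁻(aq) + 8 H⁺(aq) + 5 Li(s) → Mn²⁺(aq) + 4 H₂O(l) + 5 Li⁺(aq)
Q = [Mn²⁺]·[Li⁺]^5 / ([MnO₄⁻]·[H⁺]^8); log Q = 16.406.
E = E° − (0.0592/n) log Q = +4.54 − (0.0592/5)(16.406) = +4.346 V.

+4.346 V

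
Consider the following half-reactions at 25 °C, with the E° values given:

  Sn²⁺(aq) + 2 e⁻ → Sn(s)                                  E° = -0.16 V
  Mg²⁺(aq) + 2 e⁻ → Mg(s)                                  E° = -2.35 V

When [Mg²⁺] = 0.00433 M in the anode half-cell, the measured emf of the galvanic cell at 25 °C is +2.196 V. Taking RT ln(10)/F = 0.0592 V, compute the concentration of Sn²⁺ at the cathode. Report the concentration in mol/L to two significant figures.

Sn²⁺/Sn is the cathode, Mg²⁺/Mg the anode: E°cell = +2.19 V, n = 2.
Overall reaction: Sn²⁺(aq) + Mg(s) → Sn(s) + Mg²⁺(aq); Q = [Mg²⁺]^1/[Sn²⁺]^1.
From E = E° − (0.0592/n) log Q: log Q = (E° − E)·n/0.0592 = (+2.19 − (+2.196))·2/0.0592 = -0.2027.
So 1·log[Sn²⁺] = 1·log(0.00433) − log Q = -2.3635 − (-0.2027) = -2.1608; [Sn²⁺] = 10^(-2.1608) ≈ 0.0069 M.

0.0069 M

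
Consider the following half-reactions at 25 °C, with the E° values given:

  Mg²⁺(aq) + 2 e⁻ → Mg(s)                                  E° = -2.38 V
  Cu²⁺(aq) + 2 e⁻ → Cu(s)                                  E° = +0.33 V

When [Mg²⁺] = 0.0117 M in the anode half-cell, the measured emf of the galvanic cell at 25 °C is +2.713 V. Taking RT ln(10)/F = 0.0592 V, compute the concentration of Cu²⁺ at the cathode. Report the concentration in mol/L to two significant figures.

0.015 M

Cu²⁺/Cu is the cathode, Mg²⁺/Mg the anode: E°cell = +2.71 V, n = 2.
Overall reaction: Cu²⁺(aq) + Mg(s) → Cu(s) + Mg²⁺(aq); Q = [Mg²⁺]^1/[Cu²⁺]^1.
From E = E° − (0.0592/n) log Q: log Q = (E° − E)·n/0.0592 = (+2.71 − (+2.713))·2/0.0592 = -0.1014.
So 1·log[Cu²⁺] = 1·log(0.0117) − log Q = -1.9318 − (-0.1014) = -1.8304; [Cu²⁺] = 10^(-1.8304) ≈ 0.015 M.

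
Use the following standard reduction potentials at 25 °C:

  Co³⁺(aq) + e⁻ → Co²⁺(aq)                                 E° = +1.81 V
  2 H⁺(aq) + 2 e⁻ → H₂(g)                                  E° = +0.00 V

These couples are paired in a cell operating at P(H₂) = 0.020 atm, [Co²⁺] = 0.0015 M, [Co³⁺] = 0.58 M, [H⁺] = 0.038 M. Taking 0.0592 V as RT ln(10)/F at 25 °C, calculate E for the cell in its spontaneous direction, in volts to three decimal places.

Co³⁺/Co²⁺ is the cathode (higher E°), H⁺/H₂ the anode: E°cell = +1.81 − (+0.00) = +1.81 V, n = 2.
Overall: 2 Co³⁺(aq) + H₂(g) → 2 Co²⁺(aq) + 2 H⁺(aq)
Q = [Co²⁺]^2·[H⁺]^2 / ([Co³⁺]^2·P(H₂)); log Q = -6.316.
E = E° − (0.0592/n) log Q = +1.81 − (0.0592/2)(-6.316) = +1.997 V.

+1.997 V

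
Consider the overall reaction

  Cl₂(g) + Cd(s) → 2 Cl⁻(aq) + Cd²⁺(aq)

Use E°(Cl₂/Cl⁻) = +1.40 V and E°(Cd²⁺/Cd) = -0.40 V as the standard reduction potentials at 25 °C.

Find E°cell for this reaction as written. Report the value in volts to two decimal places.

+1.80 V

The Cl₂/Cl⁻ couple has the higher reduction potential, so it is the cathode; Cd²⁺/Cd is oxidised at the anode.
E°cell = E°(cathode) − E°(anode) = (+1.40) − (-0.40) = +1.80 V.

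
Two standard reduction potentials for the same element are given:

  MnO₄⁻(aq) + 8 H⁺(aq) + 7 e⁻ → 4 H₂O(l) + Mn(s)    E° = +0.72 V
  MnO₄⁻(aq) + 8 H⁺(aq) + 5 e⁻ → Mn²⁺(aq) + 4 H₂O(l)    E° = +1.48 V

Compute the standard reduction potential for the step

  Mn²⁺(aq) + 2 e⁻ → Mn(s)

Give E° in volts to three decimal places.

-1.180 V

Sequential free energies add, so n₃E°₃ = n₁E°₁ + n₂E°₂.
With n₃ = 7, and the known step contributing 5×(+1.48) V, the unknown satisfies 2·E° = 7×(+0.72) − 5×(+1.48) = -2.360.
E° = -2.360 / 2 = -1.180 V.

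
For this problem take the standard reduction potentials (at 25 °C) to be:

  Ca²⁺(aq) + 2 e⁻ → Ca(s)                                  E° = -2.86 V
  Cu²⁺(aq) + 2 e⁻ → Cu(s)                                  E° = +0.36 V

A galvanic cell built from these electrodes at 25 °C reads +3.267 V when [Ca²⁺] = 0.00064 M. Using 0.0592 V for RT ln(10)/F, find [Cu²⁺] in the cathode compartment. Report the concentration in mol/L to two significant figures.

0.025 M

Cu²⁺/Cu is the cathode, Ca²⁺/Ca the anode: E°cell = +3.22 V, n = 2.
Overall reaction: Cu²⁺(aq) + Ca(s) → Cu(s) + Ca²⁺(aq); Q = [Ca²⁺]^1/[Cu²⁺]^1.
From E = E° − (0.0592/n) log Q: log Q = (E° − E)·n/0.0592 = (+3.22 − (+3.267))·2/0.0592 = -1.5878.
So 1·log[Cu²⁺] = 1·log(0.00064) − log Q = -3.1938 − (-1.5878) = -1.6060; [Cu²⁺] = 10^(-1.6060) ≈ 0.025 M.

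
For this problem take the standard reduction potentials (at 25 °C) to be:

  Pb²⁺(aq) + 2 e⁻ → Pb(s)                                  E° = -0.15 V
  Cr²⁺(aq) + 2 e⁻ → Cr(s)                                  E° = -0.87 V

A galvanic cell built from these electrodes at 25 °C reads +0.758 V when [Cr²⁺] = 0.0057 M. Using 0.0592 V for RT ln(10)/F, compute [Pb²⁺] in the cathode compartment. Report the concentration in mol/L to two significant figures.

0.11 M

Pb²⁺/Pb is the cathode, Cr²⁺/Cr the anode: E°cell = +0.72 V, n = 2.
Overall reaction: Pb²⁺(aq) + Cr(s) → Pb(s) + Cr²⁺(aq); Q = [Cr²⁺]^1/[Pb²⁺]^1.
From E = E° − (0.0592/n) log Q: log Q = (E° − E)·n/0.0592 = (+0.72 − (+0.758))·2/0.0592 = -1.2838.
So 1·log[Pb²⁺] = 1·log(0.0057) − log Q = -2.2441 − (-1.2838) = -0.9603; [Pb²⁺] = 10^(-0.9603) ≈ 0.11 M.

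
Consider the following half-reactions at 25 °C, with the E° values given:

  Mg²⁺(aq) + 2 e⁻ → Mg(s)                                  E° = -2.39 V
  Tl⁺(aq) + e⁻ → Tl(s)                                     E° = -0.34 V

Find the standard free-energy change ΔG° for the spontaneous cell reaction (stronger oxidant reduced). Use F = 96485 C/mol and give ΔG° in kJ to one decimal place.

Tl⁺/Tl (E° = -0.34 V) is the cathode; Mg²⁺/Mg (E° = -2.39 V) is the anode, so E°cell = +2.05 V.
Balancing electrons gives n = 2 (lcm of 1 and 2).
ΔG° = −nFE° = −(2)(96485)(+2.05) = -395,588 J = -395.6 kJ.

-395.6 kJ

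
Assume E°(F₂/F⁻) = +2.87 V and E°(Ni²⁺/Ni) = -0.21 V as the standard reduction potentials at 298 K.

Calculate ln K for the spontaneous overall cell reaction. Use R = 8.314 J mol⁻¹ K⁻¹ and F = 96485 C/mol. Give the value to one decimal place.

Cathode: F₂/F⁻; anode: Ni²⁺/Ni. E°cell = (+2.87) − (-0.21) = +3.08 V, with n = 2.
ΔG° = −nFE° = −RT ln K, so ln K = nFE°/(RT) = (2)(96485)(+3.08) / ((8.314)(298)) = 239.891.

239.9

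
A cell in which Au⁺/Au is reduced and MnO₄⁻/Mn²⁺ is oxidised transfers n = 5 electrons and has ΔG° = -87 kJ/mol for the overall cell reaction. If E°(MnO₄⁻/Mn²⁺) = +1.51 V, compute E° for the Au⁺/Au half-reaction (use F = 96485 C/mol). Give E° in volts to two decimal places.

+1.69 V

E°cell = −ΔG°/(nF) = −(-87×10³)/((5)(96485)) = +0.180 V.
Since Au⁺/Au is the cathode and MnO₄⁻/Mn²⁺ the anode, E°cell = E°(Au⁺/Au) − E°(MnO₄⁻/Mn²⁺).
So E°(Au⁺/Au) = E°cell + E°(MnO₄⁻/Mn²⁺) = +0.180 + (+1.51) = +1.69 V.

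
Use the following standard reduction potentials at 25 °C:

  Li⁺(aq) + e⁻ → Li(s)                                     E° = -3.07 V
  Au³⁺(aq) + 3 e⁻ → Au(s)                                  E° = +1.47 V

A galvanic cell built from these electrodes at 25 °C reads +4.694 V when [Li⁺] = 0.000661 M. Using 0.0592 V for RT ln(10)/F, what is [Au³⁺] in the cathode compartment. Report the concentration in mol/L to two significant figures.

Au³⁺/Au is the cathode, Li⁺/Li the anode: E°cell = +4.54 V, n = 3.
Overall reaction: Au³⁺(aq) + 3 Li(s) → Au(s) + 3 Li⁺(aq); Q = [Li⁺]^3/[Au³⁺]^1.
From E = E° − (0.0592/n) log Q: log Q = (E° − E)·n/0.0592 = (+4.54 − (+4.694))·3/0.0592 = -7.8041.
So 1·log[Au³⁺] = 3·log(0.000661) − log Q = -9.5394 − (-7.8041) = -1.7353; [Au³⁺] = 10^(-1.7353) ≈ 0.018 M.

0.018 M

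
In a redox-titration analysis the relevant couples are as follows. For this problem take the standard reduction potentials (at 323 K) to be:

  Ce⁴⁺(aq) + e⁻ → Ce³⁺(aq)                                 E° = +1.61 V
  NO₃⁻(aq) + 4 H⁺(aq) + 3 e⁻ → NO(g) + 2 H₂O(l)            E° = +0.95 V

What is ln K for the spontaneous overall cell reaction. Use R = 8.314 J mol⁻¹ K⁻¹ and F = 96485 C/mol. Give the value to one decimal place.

Cathode: Ce⁴⁺/Ce³⁺; anode: NO₃⁻/NO. E°cell = (+1.61) − (+0.95) = +0.66 V, with n = 3.
ΔG° = −nFE° = −RT ln K, so ln K = nFE°/(RT) = (3)(96485)(+0.66) / ((8.314)(323)) = 71.140.

71.1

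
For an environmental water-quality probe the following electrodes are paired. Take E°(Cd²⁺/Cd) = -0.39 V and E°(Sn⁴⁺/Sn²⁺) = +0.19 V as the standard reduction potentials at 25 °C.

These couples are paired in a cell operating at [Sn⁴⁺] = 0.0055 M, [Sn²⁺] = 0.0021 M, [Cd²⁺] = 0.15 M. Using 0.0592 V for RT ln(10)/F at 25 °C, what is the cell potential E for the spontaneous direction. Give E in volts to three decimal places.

+0.617 V

Sn⁴⁺/Sn²⁺ is the cathode (higher E°), Cd²⁺/Cd the anode: E°cell = +0.19 − (-0.39) = +0.58 V, n = 2.
Overall: Sn⁴⁺(aq) + Cd(s) → Sn²⁺(aq) + Cd²⁺(aq)
Q = [Sn²⁺]·[Cd²⁺] / ([Sn⁴⁺]); log Q = -1.242.
E = E° − (0.0592/n) log Q = +0.58 − (0.0592/2)(-1.242) = +0.617 V.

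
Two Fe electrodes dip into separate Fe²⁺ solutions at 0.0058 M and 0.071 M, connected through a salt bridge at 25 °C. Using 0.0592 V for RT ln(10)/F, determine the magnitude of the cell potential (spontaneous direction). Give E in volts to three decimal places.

+0.032 V

For a concentration cell E°cell = 0. The 0.071 M side is the cathode (reduction is favoured where [Fe²⁺] is higher).
With n = 2, E = −(0.0592/2) log([Fe²⁺]ₐₙ/[Fe²⁺]꜀ₐₜ) = −(0.0592/2) log(0.0058/0.071) = −(0.0592/2)(-1.088) = +0.032 V.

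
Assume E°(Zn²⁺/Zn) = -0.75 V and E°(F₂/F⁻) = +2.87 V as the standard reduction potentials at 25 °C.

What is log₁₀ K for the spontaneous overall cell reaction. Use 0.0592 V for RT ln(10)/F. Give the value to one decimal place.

122.3

Cathode: F₂/F⁻; anode: Zn²⁺/Zn. E°cell = +3.62 V, n = 2.
log K = nE°cell / 0.0592 = (2)(+3.62) / 0.0592 = 122.3.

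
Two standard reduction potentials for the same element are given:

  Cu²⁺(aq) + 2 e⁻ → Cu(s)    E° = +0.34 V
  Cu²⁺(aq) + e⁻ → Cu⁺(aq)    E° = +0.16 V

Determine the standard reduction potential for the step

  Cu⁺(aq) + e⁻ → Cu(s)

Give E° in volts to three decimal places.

+0.520 V

Sequential free energies add, so n₃E°₃ = n₁E°₁ + n₂E°₂.
With n₃ = 2, and the known step contributing 1×(+0.16) V, the unknown satisfies 1·E° = 2×(+0.34) − 1×(+0.16) = +0.520.
E° = +0.520 / 1 = +0.520 V.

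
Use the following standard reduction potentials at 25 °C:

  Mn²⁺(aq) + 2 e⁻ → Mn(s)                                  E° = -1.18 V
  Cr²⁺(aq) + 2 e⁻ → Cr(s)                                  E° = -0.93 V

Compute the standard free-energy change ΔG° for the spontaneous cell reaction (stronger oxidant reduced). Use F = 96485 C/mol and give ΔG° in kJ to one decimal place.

-48.2 kJ

Cr²⁺/Cr (E° = -0.93 V) is the cathode; Mn²⁺/Mn (E° = -1.18 V) is the anode, so E°cell = +0.25 V.
Balancing electrons gives n = 2 (lcm of 2 and 2).
ΔG° = −nFE° = −(2)(96485)(+0.25) = -48,242 J = -48.2 kJ.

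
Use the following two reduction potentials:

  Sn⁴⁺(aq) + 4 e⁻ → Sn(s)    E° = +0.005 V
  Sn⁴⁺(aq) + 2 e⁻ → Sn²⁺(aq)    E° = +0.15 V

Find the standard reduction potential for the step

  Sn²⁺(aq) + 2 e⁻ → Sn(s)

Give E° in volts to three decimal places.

-0.140 V

Sequential free energies add, so n₃E°₃ = n₁E°₁ + n₂E°₂.
With n₃ = 4, and the known step contributing 2×(+0.15) V, the unknown satisfies 2·E° = 4×(+0.005) − 2×(+0.15) = -0.280.
E° = -0.280 / 2 = -0.140 V.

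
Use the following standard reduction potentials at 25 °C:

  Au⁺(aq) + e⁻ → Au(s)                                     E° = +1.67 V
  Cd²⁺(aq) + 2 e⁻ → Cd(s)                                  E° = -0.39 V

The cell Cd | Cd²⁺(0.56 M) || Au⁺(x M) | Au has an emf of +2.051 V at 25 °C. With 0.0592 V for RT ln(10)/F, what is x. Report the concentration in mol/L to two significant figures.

Au⁺/Au is the cathode, Cd²⁺/Cd the anode: E°cell = +2.06 V, n = 2.
Overall reaction: 2 Au⁺(aq) + Cd(s) → 2 Au(s) + Cd²⁺(aq); Q = [Cd²⁺]^1/[Au⁺]^2.
From E = E° − (0.0592/n) log Q: log Q = (E° − E)·n/0.0592 = (+2.06 − (+2.051))·2/0.0592 = 0.3041.
So 2·log[Au⁺] = 1·log(0.56) − log Q = -0.2518 − (0.3041) = -0.5559; log[Au⁺] = -0.5559 / 2 = -0.2779; [Au⁺] = 10^(-0.2779) ≈ 0.53 M.

0.53 M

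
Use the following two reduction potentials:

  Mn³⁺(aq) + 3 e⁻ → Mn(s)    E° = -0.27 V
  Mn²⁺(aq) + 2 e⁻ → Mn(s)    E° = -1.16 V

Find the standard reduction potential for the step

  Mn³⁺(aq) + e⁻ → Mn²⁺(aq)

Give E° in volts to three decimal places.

+1.510 V

Sequential free energies add, so n₃E°₃ = n₁E°₁ + n₂E°₂.
With n₃ = 3, and the known step contributing 2×(-1.16) V, the unknown satisfies 1·E° = 3×(-0.27) − 2×(-1.16) = +1.510.
E° = +1.510 / 1 = +1.510 V.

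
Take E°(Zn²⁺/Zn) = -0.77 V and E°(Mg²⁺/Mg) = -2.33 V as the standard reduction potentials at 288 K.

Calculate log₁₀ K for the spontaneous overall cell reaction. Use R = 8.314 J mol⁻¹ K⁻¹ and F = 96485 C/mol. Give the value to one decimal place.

Cathode: Zn²⁺/Zn; anode: Mg²⁺/Mg. E°cell = (-0.77) − (-2.33) = +1.56 V, with n = 2.
ΔG° = −nFE° = −RT ln K, so ln K = nFE°/(RT) = (2)(96485)(+1.56) / ((8.314)(288)) = 125.722.
log₁₀ K = 125.722 / ln 10 = 54.6.

54.6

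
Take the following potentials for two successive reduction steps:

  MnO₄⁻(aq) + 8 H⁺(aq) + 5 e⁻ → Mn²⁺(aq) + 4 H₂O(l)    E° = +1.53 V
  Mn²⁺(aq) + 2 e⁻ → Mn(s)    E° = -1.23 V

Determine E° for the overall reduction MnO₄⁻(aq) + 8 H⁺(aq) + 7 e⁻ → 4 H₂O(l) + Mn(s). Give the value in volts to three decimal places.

+0.741 V

Standard free energies of sequential steps add: ΔG°₃ = ΔG°₁ + ΔG°₂, so n₃E°₃ = n₁E°₁ + n₂E°₂.
E°₃ = (5×+1.53 + 2×-1.23) / 7 = (+5.190) / 7 = +0.741 V.
Simply averaging or adding the two E° values would be wrong; the electron-weighted sum is required.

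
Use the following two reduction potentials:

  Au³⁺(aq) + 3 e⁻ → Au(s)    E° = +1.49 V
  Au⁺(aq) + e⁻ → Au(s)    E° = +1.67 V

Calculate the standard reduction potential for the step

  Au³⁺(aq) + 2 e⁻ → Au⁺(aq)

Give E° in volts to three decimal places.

Sequential free energies add, so n₃E°₃ = n₁E°₁ + n₂E°₂.
With n₃ = 3, and the known step contributing 1×(+1.67) V, the unknown satisfies 2·E° = 3×(+1.49) − 1×(+1.67) = +2.800.
E° = +2.800 / 2 = +1.400 V.

+1.400 V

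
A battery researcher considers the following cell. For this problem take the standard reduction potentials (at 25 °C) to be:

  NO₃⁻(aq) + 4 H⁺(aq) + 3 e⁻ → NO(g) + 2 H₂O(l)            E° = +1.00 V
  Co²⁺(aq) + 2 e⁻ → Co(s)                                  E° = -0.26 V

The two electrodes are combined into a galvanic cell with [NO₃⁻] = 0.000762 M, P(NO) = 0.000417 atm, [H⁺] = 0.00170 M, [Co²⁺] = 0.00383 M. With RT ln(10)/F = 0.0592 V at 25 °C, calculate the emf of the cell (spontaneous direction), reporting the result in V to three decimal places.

+1.118 V

NO₃⁻/NO is the cathode (higher E°), Co²⁺/Co the anode: E°cell = +1.00 − (-0.26) = +1.26 V, n = 6.
Overall: 2 NO₃⁻(aq) + 8 H⁺(aq) + 3 Co(s) → 2 NO(g) + 4 H₂O(l) + 3 Co²⁺(aq)
Q = P(NO)^2·[Co²⁺]^3 / ([NO₃⁻]^2·[H⁺]^8); log Q = 14.382.
E = E° − (0.0592/n) log Q = +1.26 − (0.0592/6)(14.382) = +1.118 V.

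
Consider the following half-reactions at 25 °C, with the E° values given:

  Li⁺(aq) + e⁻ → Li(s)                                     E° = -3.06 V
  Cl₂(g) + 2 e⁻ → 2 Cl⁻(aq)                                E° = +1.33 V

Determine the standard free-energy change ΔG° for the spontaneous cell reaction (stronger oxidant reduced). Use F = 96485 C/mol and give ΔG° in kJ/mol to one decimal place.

Cl₂/Cl⁻ (E° = +1.33 V) is the cathode; Li⁺/Li (E° = -3.06 V) is the anode, so E°cell = +4.39 V.
Balancing electrons gives n = 2 (lcm of 2 and 1).
ΔG° = −nFE° = −(2)(96485)(+4.39) = -847,138 J = -847.1 kJ/mol.

-847.1 kJ/mol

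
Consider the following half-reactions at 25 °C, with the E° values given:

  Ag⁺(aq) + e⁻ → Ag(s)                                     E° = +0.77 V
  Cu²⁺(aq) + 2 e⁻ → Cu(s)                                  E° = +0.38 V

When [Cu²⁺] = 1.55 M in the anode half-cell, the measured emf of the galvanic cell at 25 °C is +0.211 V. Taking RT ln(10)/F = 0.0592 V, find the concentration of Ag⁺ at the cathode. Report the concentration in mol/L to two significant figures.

0.0012 M

Ag⁺/Ag is the cathode, Cu²⁺/Cu the anode: E°cell = +0.39 V, n = 2.
Overall reaction: 2 Ag⁺(aq) + Cu(s) → 2 Ag(s) + Cu²⁺(aq); Q = [Cu²⁺]^1/[Ag⁺]^2.
From E = E° − (0.0592/n) log Q: log Q = (E° − E)·n/0.0592 = (+0.39 − (+0.211))·2/0.0592 = 6.0473.
So 2·log[Ag⁺] = 1·log(1.55) − log Q = 0.1903 − (6.0473) = -5.8570; log[Ag⁺] = -5.8570 / 2 = -2.9285; [Ag⁺] = 10^(-2.9285) ≈ 0.0012 M.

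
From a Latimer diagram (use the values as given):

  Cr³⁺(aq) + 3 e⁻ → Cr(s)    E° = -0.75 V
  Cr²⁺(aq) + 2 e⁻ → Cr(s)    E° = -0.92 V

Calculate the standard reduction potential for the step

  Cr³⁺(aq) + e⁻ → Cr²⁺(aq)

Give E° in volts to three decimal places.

-0.410 V

Sequential free energies add, so n₃E°₃ = n₁E°₁ + n₂E°₂.
With n₃ = 3, and the known step contributing 2×(-0.92) V, the unknown satisfies 1·E° = 3×(-0.75) − 2×(-0.92) = -0.410.
E° = -0.410 / 1 = -0.410 V.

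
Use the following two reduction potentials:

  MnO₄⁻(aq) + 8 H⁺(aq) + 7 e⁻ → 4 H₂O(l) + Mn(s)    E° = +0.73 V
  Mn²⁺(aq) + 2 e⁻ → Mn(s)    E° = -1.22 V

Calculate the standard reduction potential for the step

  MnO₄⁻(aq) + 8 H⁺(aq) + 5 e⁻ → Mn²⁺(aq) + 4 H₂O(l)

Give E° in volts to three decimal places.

Sequential free energies add, so n₃E°₃ = n₁E°₁ + n₂E°₂.
With n₃ = 7, and the known step contributing 2×(-1.22) V, the unknown satisfies 5·E° = 7×(+0.73) − 2×(-1.22) = +7.550.
E° = +7.550 / 5 = +1.510 V.

+1.510 V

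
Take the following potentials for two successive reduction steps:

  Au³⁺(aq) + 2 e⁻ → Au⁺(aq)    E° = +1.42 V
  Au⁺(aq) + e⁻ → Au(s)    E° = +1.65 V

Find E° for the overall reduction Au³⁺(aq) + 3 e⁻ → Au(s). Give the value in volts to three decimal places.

+1.497 V

Since ΔG° = −nFE° is additive over sequential reductions, n₃E°₃ = n₁E°₁ + n₂E°₂.
E°₃ = (2×+1.42 + 1×+1.65) / 3 = (+4.490) / 3 = +1.497 V.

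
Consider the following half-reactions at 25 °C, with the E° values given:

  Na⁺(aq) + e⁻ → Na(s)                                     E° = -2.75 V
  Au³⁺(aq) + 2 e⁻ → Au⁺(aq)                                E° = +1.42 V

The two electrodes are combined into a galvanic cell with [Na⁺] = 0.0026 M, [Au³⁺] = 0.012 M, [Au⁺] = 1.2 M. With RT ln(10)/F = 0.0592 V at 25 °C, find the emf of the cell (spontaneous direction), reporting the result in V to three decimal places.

+4.264 V

Au³⁺/Au⁺ is the cathode (higher E°), Na⁺/Na the anode: E°cell = +1.42 − (-2.75) = +4.17 V, n = 2.
Overall: Au³⁺(aq) + 2 Na(s) → Au⁺(aq) + 2 Na⁺(aq)
Q = [Au⁺]·[Na⁺]^2 / ([Au³⁺]); log Q = -3.170.
E = E° − (0.0592/n) log Q = +4.17 − (0.0592/2)(-3.170) = +4.264 V.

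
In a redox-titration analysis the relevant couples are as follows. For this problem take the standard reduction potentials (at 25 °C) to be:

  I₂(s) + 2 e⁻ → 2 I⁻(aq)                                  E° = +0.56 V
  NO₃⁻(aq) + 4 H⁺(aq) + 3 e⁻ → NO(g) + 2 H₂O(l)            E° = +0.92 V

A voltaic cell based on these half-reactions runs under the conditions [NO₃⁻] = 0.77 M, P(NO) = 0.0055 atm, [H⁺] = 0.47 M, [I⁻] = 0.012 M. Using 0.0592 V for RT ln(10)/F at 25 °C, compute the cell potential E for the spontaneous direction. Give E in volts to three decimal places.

NO₃⁻/NO is the cathode (higher E°), I₂/I⁻ the anode: E°cell = +0.92 − (+0.56) = +0.36 V, n = 6.
Overall: 2 NO₃⁻(aq) + 8 H⁺(aq) + 6 I⁻(aq) → 2 NO(g) + 4 H₂O(l) + 3 I₂(s)
Q = P(NO)^2 / ([NO₃⁻]^2·[H⁺]^8·[I⁻]^6); log Q = 9.856.
E = E° − (0.0592/n) log Q = +0.36 − (0.0592/6)(9.856) = +0.263 V.

+0.263 V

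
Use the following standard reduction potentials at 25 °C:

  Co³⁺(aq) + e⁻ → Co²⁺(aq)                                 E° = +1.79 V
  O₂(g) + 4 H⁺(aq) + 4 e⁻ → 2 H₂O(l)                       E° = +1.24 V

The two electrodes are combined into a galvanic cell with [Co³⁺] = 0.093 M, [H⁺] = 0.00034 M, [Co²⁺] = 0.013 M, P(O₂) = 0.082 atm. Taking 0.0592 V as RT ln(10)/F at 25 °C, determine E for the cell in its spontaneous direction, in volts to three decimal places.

+0.822 V

Co³⁺/Co²⁺ is the cathode (higher E°), O₂/H₂O the anode: E°cell = +1.79 − (+1.24) = +0.55 V, n = 4.
Overall: 4 Co³⁺(aq) + 2 H₂O(l) → 4 Co²⁺(aq) + O₂(g) + 4 H⁺(aq)
Q = [Co²⁺]^4·P(O₂)·[H⁺]^4 / ([Co³⁺]^4); log Q = -18.378.
E = E° − (0.0592/n) log Q = +0.55 − (0.0592/4)(-18.378) = +0.822 V.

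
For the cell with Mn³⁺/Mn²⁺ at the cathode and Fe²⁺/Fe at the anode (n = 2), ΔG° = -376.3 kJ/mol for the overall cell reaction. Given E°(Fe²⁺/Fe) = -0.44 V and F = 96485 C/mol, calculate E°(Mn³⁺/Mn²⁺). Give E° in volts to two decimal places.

+1.51 V

E°cell = −ΔG°/(nF) = −(-376.3×10³)/((2)(96485)) = +1.950 V.
Since Mn³⁺/Mn²⁺ is the cathode and Fe²⁺/Fe the anode, E°cell = E°(Mn³⁺/Mn²⁺) − E°(Fe²⁺/Fe).
So E°(Mn³⁺/Mn²⁺) = E°cell + E°(Fe²⁺/Fe) = +1.950 + (-0.44) = +1.51 V.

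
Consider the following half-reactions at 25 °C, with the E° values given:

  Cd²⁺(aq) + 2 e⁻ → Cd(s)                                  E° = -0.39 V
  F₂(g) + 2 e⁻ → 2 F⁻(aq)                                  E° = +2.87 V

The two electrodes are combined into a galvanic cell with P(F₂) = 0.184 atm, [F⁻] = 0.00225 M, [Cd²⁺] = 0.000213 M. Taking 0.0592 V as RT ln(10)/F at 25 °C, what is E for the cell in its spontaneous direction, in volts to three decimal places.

F₂/F⁻ is the cathode (higher E°), Cd²⁺/Cd the anode: E°cell = +2.87 − (-0.39) = +3.26 V, n = 2.
Overall: F₂(g) + Cd(s) → 2 F⁻(aq) + Cd²⁺(aq)
Q = [F⁻]^2·[Cd²⁺] / (P(F₂)); log Q = -8.232.
E = E° − (0.0592/n) log Q = +3.26 − (0.0592/2)(-8.232) = +3.504 V.

+3.504 V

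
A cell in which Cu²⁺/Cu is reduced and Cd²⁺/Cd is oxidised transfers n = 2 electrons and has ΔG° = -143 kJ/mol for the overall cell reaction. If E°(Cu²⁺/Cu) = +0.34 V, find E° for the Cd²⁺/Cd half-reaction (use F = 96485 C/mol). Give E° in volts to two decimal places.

E°cell = −ΔG°/(nF) = −(-143×10³)/((2)(96485)) = +0.741 V.
Since Cu²⁺/Cu is the cathode and Cd²⁺/Cd the anode, E°cell = E°(Cu²⁺/Cu) − E°(Cd²⁺/Cd).
So E°(Cd²⁺/Cd) = E°(Cu²⁺/Cu) − E°cell = (+0.34) − (+0.741) = -0.40 V.

-0.40 V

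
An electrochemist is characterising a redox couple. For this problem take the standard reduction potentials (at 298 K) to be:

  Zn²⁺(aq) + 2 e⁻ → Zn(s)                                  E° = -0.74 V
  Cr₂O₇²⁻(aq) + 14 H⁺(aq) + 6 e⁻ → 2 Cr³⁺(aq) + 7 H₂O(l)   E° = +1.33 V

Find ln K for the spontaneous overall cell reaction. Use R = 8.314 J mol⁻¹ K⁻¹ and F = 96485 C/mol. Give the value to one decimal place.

483.7

Cathode: Cr₂O₇²⁻/Cr³⁺; anode: Zn²⁺/Zn. E°cell = (+1.33) − (-0.74) = +2.07 V, with n = 6.
ΔG° = −nFE° = −RT ln K, so ln K = nFE°/(RT) = (6)(96485)(+2.07) / ((8.314)(298)) = 483.677.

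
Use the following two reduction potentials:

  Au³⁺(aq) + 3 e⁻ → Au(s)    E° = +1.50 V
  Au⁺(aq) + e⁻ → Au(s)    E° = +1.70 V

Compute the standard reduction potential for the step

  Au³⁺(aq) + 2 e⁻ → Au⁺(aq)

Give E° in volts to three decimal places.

Sequential free energies add, so n₃E°₃ = n₁E°₁ + n₂E°₂.
With n₃ = 3, and the known step contributing 1×(+1.70) V, the unknown satisfies 2·E° = 3×(+1.50) − 1×(+1.70) = +2.800.
E° = +2.800 / 2 = +1.400 V.

+1.400 V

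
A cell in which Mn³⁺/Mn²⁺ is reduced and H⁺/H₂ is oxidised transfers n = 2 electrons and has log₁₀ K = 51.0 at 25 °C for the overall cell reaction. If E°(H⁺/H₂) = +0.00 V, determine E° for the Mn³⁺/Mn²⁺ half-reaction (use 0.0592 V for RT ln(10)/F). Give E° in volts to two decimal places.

E°cell = (0.0592/n)·log K = (0.0592/2)(51.0) = +1.510 V.
Since Mn³⁺/Mn²⁺ is the cathode and H⁺/H₂ the anode, E°cell = E°(Mn³⁺/Mn²⁺) − E°(H⁺/H₂).
So E°(Mn³⁺/Mn²⁺) = E°cell + E°(H⁺/H₂) = +1.510 + (+0.00) = +1.51 V.

+1.51 V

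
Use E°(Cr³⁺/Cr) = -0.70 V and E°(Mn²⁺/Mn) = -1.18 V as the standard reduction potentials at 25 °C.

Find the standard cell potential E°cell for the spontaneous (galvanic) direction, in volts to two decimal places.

+0.48 V

The Cr³⁺/Cr couple has the higher reduction potential, so it is the cathode; Mn²⁺/Mn is oxidised at the anode.
E°cell = E°(cathode) − E°(anode) = (-0.70) − (-1.18) = +0.48 V.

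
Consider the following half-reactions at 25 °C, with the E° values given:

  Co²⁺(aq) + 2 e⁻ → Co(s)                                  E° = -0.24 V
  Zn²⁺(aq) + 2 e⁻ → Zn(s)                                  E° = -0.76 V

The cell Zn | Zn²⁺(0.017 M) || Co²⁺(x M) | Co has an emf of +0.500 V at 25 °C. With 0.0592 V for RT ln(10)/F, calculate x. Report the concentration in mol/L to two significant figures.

0.0036 M

Co²⁺/Co is the cathode, Zn²⁺/Zn the anode: E°cell = +0.52 V, n = 2.
Overall reaction: Co²⁺(aq) + Zn(s) → Co(s) + Zn²⁺(aq); Q = [Zn²⁺]^1/[Co²⁺]^1.
From E = E° − (0.0592/n) log Q: log Q = (E° − E)·n/0.0592 = (+0.52 − (+0.500))·2/0.0592 = 0.6757.
So 1·log[Co²⁺] = 1·log(0.017) − log Q = -1.7696 − (0.6757) = -2.4453; [Co²⁺] = 10^(-2.4453) ≈ 0.0036 M.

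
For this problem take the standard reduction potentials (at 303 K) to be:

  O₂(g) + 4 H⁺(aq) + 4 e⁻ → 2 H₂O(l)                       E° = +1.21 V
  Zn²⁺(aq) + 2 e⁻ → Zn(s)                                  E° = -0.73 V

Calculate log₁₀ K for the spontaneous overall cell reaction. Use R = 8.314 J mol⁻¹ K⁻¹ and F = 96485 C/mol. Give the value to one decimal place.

Cathode: O₂/H₂O; anode: Zn²⁺/Zn. E°cell = (+1.21) − (-0.73) = +1.94 V, with n = 4.
ΔG° = −nFE° = −RT ln K, so ln K = nFE°/(RT) = (4)(96485)(+1.94) / ((8.314)(303)) = 297.214.
log₁₀ K = 297.214 / ln 10 = 129.1.

129.1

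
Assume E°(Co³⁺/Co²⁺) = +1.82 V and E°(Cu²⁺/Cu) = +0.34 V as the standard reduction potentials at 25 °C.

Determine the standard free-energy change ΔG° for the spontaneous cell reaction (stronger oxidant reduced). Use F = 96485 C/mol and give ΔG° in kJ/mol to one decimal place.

Co³⁺/Co²⁺ (E° = +1.82 V) is the cathode; Cu²⁺/Cu (E° = +0.34 V) is the anode, so E°cell = +1.48 V.
Balancing electrons gives n = 2 (lcm of 1 and 2).
ΔG° = −nFE° = −(2)(96485)(+1.48) = -285,596 J = -285.6 kJ/mol.

-285.6 kJ/mol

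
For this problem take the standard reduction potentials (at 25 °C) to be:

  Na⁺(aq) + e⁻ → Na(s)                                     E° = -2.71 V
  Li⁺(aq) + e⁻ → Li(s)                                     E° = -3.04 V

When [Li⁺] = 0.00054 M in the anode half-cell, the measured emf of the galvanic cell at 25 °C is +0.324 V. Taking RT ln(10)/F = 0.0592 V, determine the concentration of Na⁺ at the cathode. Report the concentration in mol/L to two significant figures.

Na⁺/Na is the cathode, Li⁺/Li the anode: E°cell = +0.33 V, n = 1.
Overall reaction: Na⁺(aq) + Li(s) → Na(s) + Li⁺(aq); Q = [Li⁺]^1/[Na⁺]^1.
From E = E° − (0.0592/n) log Q: log Q = (E° − E)·n/0.0592 = (+0.33 − (+0.324))·1/0.0592 = 0.1014.
So 1·log[Na⁺] = 1·log(0.00054) − log Q = -3.2676 − (0.1014) = -3.3690; [Na⁺] = 10^(-3.3690) ≈ 0.00043 M.

0.00043 M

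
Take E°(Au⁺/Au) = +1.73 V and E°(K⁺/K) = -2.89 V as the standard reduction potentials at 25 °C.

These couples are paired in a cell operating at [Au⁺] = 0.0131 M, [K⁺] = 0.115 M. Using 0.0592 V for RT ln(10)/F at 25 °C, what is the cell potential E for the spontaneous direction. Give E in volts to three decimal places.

+4.564 V

Au⁺/Au is the cathode (higher E°), K⁺/K the anode: E°cell = +1.73 − (-2.89) = +4.62 V, n = 1.
Overall: Au⁺(aq) + K(s) → Au(s) + K⁺(aq)
Q = [K⁺] / ([Au⁺]); log Q = 0.943.
E = E° − (0.0592/n) log Q = +4.62 − (0.0592/1)(0.943) = +4.564 V.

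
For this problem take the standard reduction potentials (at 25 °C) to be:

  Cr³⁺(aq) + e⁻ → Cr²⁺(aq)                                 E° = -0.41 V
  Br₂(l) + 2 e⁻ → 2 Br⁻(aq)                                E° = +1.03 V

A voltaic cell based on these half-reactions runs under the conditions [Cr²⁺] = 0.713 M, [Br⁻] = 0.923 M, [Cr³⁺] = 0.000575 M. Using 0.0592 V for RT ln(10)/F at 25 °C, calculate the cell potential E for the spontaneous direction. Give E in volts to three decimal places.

Br₂/Br⁻ is the cathode (higher E°), Cr³⁺/Cr²⁺ the anode: E°cell = +1.03 − (-0.41) = +1.44 V, n = 2.
Overall: Br₂(l) + 2 Cr²⁺(aq) → 2 Br⁻(aq) + 2 Cr³⁺(aq)
Q = [Br⁻]^2·[Cr³⁺]^2 / ([Cr²⁺]^2); log Q = -6.256.
E = E° − (0.0592/n) log Q = +1.44 − (0.0592/2)(-6.256) = +1.625 V.

+1.625 V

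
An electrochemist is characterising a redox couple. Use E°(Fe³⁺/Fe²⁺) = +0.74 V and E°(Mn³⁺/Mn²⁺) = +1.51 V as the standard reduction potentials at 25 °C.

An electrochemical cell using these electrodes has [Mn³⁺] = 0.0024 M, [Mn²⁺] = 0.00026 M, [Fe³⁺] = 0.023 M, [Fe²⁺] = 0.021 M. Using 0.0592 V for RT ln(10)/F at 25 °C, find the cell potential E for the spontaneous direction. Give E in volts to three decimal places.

Mn³⁺/Mn²⁺ is the cathode (higher E°), Fe³⁺/Fe²⁺ the anode: E°cell = +1.51 − (+0.74) = +0.77 V, n = 1.
Overall: Mn³⁺(aq) + Fe²⁺(aq) → Mn²⁺(aq) + Fe³⁺(aq)
Q = [Mn²⁺]·[Fe³⁺] / ([Mn³⁺]·[Fe²⁺]); log Q = -0.926.
E = E° − (0.0592/n) log Q = +0.77 − (0.0592/1)(-0.926) = +0.825 V.

+0.825 V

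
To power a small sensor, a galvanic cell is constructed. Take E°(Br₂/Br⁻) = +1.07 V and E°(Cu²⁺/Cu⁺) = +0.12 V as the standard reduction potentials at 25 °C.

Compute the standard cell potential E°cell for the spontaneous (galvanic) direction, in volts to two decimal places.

The Br₂/Br⁻ couple has the higher reduction potential, so it is the cathode; Cu²⁺/Cu⁺ is oxidised at the anode.
E°cell = E°(cathode) − E°(anode) = (+1.07) − (+0.12) = +0.95 V.

+0.95 V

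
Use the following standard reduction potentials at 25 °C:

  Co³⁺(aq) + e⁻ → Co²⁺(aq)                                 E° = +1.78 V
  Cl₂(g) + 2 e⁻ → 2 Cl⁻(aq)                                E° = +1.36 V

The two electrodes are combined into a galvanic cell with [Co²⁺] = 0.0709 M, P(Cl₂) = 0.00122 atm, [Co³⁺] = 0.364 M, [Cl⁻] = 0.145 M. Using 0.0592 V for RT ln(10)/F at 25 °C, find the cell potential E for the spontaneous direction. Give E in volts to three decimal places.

+0.499 V

Co³⁺/Co²⁺ is the cathode (higher E°), Cl₂/Cl⁻ the anode: E°cell = +1.78 − (+1.36) = +0.42 V, n = 2.
Overall: 2 Co³⁺(aq) + 2 Cl⁻(aq) → 2 Co²⁺(aq) + Cl₂(g)
Q = [Co²⁺]^2·P(Cl₂) / ([Co³⁺]^2·[Cl⁻]^2); log Q = -2.657.
E = E° − (0.0592/n) log Q = +0.42 − (0.0592/2)(-2.657) = +0.499 V.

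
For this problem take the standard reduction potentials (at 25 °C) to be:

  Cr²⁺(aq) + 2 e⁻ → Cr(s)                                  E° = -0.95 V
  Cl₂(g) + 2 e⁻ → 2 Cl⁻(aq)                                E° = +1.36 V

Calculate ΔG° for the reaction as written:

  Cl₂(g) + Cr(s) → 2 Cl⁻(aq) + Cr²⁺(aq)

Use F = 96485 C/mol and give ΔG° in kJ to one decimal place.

-445.8 kJ

As written, Cl₂/Cl⁻ is reduced (cathode) and Cr²⁺/Cr is oxidised (anode), so E°cell = (+1.36) − (-0.95) = +2.31 V.
Balancing electrons gives n = 2.
ΔG° = −nFE° = −(2)(96485)(+2.31) = -445,761 J = -445.8 kJ.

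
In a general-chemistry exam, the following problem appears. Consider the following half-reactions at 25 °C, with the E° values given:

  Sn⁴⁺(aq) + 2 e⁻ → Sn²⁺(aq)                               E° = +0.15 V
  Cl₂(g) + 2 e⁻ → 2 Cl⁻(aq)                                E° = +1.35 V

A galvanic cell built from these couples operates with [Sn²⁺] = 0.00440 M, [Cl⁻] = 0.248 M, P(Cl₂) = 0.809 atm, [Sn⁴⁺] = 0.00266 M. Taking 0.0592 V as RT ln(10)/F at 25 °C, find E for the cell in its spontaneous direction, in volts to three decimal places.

Cl₂/Cl⁻ is the cathode (higher E°), Sn⁴⁺/Sn²⁺ the anode: E°cell = +1.35 − (+0.15) = +1.20 V, n = 2.
Overall: Cl₂(g) + Sn²⁺(aq) → 2 Cl⁻(aq) + Sn⁴⁺(aq)
Q = [Cl⁻]^2·[Sn⁴⁺] / (P(Cl₂)·[Sn²⁺]); log Q = -1.338.
E = E° − (0.0592/n) log Q = +1.20 − (0.0592/2)(-1.338) = +1.240 V.

+1.240 V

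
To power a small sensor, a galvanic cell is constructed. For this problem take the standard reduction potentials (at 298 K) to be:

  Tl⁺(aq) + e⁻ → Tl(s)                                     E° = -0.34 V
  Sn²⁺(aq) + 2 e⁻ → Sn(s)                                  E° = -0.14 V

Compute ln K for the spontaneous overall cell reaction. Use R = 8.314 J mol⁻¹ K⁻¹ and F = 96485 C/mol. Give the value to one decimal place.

15.6

Cathode: Sn²⁺/Sn; anode: Tl⁺/Tl. E°cell = (-0.14) − (-0.34) = +0.20 V, with n = 2.
ΔG° = −nFE° = −RT ln K, so ln K = nFE°/(RT) = (2)(96485)(+0.20) / ((8.314)(298)) = 15.577.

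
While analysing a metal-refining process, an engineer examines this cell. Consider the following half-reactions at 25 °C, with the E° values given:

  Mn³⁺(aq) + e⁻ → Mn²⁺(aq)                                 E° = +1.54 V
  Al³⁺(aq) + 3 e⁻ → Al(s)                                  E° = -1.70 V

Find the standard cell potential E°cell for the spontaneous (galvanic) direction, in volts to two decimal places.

+3.24 V

The Mn³⁺/Mn²⁺ couple has the higher reduction potential, so it is the cathode; Al³⁺/Al is oxidised at the anode.
E°cell = E°(cathode) − E°(anode) = (+1.54) − (-1.70) = +3.24 V.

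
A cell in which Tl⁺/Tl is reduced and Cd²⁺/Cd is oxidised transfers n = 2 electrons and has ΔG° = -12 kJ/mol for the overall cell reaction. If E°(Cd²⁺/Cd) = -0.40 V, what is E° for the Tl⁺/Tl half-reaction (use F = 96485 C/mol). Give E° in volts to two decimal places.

E°cell = −ΔG°/(nF) = −(-12×10³)/((2)(96485)) = +0.062 V.
Since Tl⁺/Tl is the cathode and Cd²⁺/Cd the anode, E°cell = E°(Tl⁺/Tl) − E°(Cd²⁺/Cd).
So E°(Tl⁺/Tl) = E°cell + E°(Cd²⁺/Cd) = +0.062 + (-0.40) = -0.34 V.

-0.34 V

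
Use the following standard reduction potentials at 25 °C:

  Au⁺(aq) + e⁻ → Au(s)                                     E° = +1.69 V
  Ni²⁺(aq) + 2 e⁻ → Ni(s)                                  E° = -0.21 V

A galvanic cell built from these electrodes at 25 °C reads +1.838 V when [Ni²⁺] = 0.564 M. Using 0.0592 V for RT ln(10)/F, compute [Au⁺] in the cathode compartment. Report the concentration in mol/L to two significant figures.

0.067 M

Au⁺/Au is the cathode, Ni²⁺/Ni the anode: E°cell = +1.90 V, n = 2.
Overall reaction: 2 Au⁺(aq) + Ni(s) → 2 Au(s) + Ni²⁺(aq); Q = [Ni²⁺]^1/[Au⁺]^2.
From E = E° − (0.0592/n) log Q: log Q = (E° − E)·n/0.0592 = (+1.90 − (+1.838))·2/0.0592 = 2.0946.
So 2·log[Au⁺] = 1·log(0.564) − log Q = -0.2487 − (2.0946) = -2.3433; log[Au⁺] = -2.3433 / 2 = -1.1717; [Au⁺] = 10^(-1.1717) ≈ 0.067 M.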